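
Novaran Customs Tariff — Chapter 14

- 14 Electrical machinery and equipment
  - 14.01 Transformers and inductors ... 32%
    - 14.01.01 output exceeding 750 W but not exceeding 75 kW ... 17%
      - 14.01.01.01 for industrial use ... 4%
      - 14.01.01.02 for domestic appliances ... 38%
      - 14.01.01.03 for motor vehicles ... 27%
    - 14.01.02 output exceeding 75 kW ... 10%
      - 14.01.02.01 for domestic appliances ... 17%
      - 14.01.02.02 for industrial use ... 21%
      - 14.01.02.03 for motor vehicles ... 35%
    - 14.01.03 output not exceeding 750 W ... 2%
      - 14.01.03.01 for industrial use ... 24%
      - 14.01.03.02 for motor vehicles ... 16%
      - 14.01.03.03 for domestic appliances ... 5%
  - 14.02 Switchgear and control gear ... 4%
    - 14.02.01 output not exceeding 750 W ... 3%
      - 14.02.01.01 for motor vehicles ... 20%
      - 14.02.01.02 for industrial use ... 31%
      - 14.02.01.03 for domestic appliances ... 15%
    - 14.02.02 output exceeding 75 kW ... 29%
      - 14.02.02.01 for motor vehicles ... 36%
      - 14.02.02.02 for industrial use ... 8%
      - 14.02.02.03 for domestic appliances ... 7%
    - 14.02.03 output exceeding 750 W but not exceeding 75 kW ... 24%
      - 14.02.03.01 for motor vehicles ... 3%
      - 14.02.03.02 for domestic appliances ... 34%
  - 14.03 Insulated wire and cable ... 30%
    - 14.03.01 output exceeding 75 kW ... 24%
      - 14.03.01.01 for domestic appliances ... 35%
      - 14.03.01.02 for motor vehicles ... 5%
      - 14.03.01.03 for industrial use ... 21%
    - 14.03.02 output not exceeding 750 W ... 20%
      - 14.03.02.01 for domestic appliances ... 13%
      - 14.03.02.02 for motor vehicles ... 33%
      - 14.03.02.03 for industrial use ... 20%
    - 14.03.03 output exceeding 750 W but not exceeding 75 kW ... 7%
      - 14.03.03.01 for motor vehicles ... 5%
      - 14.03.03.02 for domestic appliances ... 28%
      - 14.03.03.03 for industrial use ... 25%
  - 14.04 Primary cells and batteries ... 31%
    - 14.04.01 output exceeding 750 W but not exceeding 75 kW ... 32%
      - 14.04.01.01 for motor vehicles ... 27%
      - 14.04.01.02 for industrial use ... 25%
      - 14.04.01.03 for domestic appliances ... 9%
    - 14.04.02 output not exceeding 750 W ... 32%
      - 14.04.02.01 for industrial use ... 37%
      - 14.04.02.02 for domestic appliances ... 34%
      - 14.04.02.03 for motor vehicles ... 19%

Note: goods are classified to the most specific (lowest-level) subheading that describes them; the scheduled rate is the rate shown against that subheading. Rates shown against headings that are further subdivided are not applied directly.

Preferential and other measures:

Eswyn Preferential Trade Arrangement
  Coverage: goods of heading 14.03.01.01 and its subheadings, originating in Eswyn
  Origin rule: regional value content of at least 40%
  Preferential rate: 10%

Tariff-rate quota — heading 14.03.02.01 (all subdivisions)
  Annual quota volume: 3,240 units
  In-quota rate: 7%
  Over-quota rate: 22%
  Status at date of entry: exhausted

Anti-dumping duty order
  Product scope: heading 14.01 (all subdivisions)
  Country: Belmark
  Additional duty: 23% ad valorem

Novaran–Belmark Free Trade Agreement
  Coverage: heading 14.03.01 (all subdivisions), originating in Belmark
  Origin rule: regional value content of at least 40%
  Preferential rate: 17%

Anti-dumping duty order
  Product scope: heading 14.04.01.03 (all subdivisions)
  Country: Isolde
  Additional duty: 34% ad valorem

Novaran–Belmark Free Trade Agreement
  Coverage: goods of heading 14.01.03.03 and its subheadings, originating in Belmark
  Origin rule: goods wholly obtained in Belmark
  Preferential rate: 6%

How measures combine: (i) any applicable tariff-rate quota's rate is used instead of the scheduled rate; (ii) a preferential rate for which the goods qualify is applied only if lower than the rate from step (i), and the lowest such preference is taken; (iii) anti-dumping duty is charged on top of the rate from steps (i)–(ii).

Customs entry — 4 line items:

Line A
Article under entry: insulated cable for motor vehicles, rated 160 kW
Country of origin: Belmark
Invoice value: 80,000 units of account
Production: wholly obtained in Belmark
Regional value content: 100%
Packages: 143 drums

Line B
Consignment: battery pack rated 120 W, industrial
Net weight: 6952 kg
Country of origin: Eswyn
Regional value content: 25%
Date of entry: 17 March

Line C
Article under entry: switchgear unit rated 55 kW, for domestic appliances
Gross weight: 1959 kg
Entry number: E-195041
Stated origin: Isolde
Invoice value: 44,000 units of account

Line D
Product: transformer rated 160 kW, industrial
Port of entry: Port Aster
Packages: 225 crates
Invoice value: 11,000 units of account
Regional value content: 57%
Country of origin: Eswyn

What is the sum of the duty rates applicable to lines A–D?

97%

Line A: insulated cable → 14.03; rated 160 kW → 14.03.01; for motor vehicles → 14.03.01.02. Scheduled 5%. Belmark agreement on 14.03.01: RVC ≥ 40% → 17% available; Belmark agreement on 14.01.03.03: 14.03.01.02 not covered; preference 17% not lower than 5% → no reduction. → 5%.
Line B: battery pack → 14.04; rated 120 W → 14.04.02; industrial → 14.04.02.01. Scheduled 37%. Eswyn agreement on 14.03.01.01: 14.04.02.01 not covered. → 37%.
Line C: switchgear unit → 14.02; rated 55 kW → 14.02.03; for domestic appliances → 14.02.03.02. Scheduled 34%. No special measure applies. → 34%.
Line D: transformer → 14.01; rated 160 kW → 14.01.02; industrial → 14.01.02.02. Scheduled 21%. Eswyn agreement on 14.03.01.01: 14.01.02.02 not covered. → 21%.
Sum: 5% + 37% + 34% + 21% = 97%.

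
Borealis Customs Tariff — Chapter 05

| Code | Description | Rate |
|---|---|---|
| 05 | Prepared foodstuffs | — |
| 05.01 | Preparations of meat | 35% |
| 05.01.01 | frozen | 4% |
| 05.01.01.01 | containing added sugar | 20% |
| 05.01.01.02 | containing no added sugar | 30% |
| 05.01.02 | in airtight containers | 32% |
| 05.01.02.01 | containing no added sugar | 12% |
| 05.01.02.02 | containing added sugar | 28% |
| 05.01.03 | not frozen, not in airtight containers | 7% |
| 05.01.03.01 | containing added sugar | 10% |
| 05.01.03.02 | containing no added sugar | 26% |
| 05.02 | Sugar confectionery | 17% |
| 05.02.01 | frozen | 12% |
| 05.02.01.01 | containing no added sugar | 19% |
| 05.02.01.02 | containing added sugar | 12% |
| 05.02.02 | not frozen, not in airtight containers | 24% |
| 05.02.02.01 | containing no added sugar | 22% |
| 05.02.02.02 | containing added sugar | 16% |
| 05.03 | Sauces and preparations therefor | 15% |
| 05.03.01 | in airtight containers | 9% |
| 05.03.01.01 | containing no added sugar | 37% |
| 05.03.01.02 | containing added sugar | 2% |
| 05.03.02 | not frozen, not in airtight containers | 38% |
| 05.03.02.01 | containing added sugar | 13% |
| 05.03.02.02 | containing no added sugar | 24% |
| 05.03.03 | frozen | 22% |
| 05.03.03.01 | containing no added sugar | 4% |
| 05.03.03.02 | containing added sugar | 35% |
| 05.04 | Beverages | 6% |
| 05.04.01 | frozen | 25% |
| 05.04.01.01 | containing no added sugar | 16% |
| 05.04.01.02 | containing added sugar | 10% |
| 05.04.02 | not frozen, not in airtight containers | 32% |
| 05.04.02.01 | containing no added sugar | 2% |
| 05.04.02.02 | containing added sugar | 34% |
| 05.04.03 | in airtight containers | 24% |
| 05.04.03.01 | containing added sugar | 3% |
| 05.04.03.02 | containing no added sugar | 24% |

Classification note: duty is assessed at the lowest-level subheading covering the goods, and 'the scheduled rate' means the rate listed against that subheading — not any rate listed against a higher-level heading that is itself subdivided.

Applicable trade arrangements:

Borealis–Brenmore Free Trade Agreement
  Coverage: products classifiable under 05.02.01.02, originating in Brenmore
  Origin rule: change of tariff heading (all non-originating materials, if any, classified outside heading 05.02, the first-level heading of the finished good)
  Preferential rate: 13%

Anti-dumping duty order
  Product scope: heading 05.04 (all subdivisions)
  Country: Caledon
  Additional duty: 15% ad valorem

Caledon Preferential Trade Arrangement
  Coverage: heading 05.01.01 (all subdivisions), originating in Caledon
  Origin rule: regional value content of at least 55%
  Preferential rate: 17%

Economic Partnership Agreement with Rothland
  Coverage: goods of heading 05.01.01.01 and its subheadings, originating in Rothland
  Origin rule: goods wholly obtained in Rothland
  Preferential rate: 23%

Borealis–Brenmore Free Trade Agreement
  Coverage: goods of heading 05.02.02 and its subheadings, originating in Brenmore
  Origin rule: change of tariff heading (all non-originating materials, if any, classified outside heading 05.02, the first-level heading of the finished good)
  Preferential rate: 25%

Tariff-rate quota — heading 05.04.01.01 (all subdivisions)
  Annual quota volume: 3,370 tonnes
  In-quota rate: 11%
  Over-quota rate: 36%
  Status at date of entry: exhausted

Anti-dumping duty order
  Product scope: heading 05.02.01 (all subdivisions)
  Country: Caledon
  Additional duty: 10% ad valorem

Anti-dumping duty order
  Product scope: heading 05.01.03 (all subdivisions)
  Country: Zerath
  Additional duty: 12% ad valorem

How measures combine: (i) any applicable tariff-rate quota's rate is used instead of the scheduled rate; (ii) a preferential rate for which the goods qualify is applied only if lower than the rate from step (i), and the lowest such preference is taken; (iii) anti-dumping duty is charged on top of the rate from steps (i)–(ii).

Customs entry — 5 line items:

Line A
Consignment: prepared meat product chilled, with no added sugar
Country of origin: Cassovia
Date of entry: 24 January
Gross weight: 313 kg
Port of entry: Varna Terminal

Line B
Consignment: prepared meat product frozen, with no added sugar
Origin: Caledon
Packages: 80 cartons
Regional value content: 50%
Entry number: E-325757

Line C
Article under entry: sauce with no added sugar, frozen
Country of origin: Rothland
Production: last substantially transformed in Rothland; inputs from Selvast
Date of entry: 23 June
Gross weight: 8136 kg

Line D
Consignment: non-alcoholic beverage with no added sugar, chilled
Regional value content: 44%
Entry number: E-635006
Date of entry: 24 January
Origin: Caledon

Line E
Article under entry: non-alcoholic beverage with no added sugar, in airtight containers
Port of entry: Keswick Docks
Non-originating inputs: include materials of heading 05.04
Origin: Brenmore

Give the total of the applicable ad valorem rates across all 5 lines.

Line A: prepared meat product → 05.01; chilled → 05.01.03; with no added sugar → 05.01.03.02. Scheduled 26%. No special measure applies. → 26%.
Line B: prepared meat product → 05.01; frozen → 05.01.01; with no added sugar → 05.01.01.02. Scheduled 30%. Caledon agreement on 05.01.01: RVC < 55%. → 30%.
Line C: sauce → 05.03; frozen → 05.03.03; with no added sugar → 05.03.03.01. Scheduled 4%. Rothland agreement on 05.01.01.01: 05.03.03.01 not covered. → 4%.
Line D: non-alcoholic beverage → 05.04; chilled → 05.04.02; with no added sugar → 05.04.02.01. Scheduled 2%. Caledon agreement on 05.01.01: 05.04.02.01 not covered; anti-dumping (Caledon, 05.04): +15%; total 2% + 15% = 17%. → 17%.
Line E: non-alcoholic beverage → 05.04; in airtight containers → 05.04.03; with no added sugar → 05.04.03.02. Scheduled 24%. Brenmore agreement on 05.02.01.02: 05.04.03.02 not covered; Brenmore agreement on 05.02.02: 05.04.03.02 not covered. → 24%.
Sum: 26% + 30% + 4% + 17% + 24% = 101%.

101%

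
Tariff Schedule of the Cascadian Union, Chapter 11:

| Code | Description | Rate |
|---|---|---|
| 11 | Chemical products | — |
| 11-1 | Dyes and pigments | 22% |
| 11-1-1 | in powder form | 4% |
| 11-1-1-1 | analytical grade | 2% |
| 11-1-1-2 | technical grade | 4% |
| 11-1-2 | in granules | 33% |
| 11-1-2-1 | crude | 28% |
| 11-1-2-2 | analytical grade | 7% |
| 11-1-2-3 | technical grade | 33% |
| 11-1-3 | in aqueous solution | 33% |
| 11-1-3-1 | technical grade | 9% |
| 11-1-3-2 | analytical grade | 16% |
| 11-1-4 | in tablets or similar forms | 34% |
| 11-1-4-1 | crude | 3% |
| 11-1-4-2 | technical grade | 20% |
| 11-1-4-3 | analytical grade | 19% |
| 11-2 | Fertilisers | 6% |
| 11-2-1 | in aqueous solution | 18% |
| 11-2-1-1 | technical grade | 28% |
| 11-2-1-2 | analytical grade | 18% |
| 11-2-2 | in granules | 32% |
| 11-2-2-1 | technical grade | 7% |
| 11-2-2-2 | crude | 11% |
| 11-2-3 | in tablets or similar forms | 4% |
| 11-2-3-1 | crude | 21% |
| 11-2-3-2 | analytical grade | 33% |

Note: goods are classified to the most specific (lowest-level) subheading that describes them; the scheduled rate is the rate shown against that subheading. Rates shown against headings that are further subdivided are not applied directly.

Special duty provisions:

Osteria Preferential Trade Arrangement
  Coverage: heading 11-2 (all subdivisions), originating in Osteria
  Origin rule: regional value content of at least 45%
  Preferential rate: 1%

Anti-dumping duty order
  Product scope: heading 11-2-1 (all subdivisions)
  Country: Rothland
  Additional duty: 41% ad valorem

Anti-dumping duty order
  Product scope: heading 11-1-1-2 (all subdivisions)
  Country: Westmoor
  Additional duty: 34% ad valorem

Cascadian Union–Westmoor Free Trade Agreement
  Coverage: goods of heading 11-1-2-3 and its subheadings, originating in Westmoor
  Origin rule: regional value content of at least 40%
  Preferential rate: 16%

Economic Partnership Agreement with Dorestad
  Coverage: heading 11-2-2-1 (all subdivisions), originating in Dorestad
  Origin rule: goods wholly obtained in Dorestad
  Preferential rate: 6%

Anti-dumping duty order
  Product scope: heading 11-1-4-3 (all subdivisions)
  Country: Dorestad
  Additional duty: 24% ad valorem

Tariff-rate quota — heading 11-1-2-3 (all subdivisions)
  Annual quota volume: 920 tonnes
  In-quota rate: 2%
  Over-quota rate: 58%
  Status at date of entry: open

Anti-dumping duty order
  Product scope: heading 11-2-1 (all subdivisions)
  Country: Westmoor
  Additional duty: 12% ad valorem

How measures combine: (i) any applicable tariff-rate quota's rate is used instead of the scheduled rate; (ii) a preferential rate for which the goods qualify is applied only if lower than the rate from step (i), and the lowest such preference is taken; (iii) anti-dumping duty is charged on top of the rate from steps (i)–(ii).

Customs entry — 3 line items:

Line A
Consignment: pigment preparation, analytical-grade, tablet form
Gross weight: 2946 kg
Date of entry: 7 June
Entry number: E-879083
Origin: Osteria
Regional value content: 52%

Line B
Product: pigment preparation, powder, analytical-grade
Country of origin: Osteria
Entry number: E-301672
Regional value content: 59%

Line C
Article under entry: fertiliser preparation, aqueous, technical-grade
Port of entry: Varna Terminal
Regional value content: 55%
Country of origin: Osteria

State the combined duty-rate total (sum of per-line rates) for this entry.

22%

Line A: pigment → 11-1; tablet form → 11-1-4; analytical-grade → 11-1-4-3. Scheduled 19%. Osteria agreement on 11-2: 11-1-4-3 not covered. → 19%.
Line B: pigment → 11-1; powder → 11-1-1; analytical-grade → 11-1-1-1. Scheduled 2%. Osteria agreement on 11-2: 11-1-1-1 not covered. → 2%.
Line C: fertiliser → 11-2; aqueous → 11-2-1; technical-grade → 11-2-1-1. Scheduled 28%. Osteria agreement on 11-2: RVC ≥ 45% → 1% available; preferential 1%. → 1%.
Sum: 19% + 2% + 1% = 22%.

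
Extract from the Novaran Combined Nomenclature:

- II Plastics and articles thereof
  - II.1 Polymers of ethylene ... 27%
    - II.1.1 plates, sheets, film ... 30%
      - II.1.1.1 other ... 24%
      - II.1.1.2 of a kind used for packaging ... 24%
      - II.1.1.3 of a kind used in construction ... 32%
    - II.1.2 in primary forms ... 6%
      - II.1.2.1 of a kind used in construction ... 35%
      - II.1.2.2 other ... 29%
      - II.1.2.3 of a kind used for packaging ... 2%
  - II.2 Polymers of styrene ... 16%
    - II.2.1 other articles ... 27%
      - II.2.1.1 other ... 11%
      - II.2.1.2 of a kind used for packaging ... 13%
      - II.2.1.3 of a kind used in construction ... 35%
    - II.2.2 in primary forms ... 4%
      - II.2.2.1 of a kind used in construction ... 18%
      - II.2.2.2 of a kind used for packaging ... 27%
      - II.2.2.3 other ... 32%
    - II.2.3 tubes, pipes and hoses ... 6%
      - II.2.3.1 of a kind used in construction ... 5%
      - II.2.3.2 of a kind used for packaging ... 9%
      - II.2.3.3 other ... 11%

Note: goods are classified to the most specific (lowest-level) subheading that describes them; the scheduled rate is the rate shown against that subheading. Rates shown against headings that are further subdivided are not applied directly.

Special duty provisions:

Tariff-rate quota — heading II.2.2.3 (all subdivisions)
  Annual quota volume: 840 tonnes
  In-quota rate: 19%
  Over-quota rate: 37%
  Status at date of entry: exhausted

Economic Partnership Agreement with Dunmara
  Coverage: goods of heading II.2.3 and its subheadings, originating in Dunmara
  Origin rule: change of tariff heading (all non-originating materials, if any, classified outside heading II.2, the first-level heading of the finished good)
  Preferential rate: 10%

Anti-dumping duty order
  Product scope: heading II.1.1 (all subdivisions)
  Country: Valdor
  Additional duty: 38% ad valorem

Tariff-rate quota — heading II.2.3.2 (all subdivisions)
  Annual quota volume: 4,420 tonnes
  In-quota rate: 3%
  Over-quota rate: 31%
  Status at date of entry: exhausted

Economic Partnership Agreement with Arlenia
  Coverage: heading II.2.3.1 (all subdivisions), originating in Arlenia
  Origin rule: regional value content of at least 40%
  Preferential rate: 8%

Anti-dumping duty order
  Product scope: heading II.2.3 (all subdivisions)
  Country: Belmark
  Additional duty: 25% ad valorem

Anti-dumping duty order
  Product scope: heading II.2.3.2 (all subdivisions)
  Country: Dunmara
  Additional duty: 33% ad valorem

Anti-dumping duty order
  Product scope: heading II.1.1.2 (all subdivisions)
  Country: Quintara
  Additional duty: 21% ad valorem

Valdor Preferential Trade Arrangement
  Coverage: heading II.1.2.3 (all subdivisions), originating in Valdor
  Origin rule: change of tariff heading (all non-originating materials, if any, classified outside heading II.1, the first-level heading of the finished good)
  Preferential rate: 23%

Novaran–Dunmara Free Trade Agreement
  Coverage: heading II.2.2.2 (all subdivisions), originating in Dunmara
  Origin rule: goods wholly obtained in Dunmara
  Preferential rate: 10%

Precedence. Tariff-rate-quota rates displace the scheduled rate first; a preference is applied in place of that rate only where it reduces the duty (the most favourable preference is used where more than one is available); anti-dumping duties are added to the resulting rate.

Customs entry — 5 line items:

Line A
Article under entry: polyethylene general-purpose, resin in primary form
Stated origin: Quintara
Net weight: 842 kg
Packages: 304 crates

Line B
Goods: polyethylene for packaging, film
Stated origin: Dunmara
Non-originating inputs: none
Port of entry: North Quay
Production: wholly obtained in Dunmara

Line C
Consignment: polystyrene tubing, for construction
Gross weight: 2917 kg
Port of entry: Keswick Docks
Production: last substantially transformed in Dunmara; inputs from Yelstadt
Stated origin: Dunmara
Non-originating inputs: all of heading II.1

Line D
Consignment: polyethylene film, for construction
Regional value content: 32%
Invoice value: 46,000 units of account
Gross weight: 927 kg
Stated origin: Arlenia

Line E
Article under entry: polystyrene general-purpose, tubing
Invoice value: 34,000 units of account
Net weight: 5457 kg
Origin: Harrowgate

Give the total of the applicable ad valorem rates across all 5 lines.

101%

Line A: polyethylene → II.1; resin in primary form → II.1.2; general-purpose → II.1.2.2. Scheduled 29%. No special measure applies. → 29%.
Line B: polyethylene → II.1; film → II.1.1; for packaging → II.1.1.2. Scheduled 24%. Dunmara agreement on II.2.3: II.1.1.2 not covered; Dunmara agreement on II.2.2.2: II.1.1.2 not covered. → 24%.
Line C: polystyrene → II.2; tubing → II.2.3; for construction → II.2.3.1. Scheduled 5%. Dunmara agreement on II.2.3: CTH met → 10% available; Dunmara agreement on II.2.2.2: II.2.3.1 not covered; preference 10% not lower than 5% → no reduction. → 5%.
Line D: polyethylene → II.1; film → II.1.1; for construction → II.1.1.3. Scheduled 32%. Arlenia agreement on II.2.3.1: II.1.1.3 not covered. → 32%.
Line E: polystyrene → II.2; tubing → II.2.3; general-purpose → II.2.3.3. Scheduled 11%. No special measure applies. → 11%.
Sum: 29% + 24% + 5% + 32% + 11% = 101%.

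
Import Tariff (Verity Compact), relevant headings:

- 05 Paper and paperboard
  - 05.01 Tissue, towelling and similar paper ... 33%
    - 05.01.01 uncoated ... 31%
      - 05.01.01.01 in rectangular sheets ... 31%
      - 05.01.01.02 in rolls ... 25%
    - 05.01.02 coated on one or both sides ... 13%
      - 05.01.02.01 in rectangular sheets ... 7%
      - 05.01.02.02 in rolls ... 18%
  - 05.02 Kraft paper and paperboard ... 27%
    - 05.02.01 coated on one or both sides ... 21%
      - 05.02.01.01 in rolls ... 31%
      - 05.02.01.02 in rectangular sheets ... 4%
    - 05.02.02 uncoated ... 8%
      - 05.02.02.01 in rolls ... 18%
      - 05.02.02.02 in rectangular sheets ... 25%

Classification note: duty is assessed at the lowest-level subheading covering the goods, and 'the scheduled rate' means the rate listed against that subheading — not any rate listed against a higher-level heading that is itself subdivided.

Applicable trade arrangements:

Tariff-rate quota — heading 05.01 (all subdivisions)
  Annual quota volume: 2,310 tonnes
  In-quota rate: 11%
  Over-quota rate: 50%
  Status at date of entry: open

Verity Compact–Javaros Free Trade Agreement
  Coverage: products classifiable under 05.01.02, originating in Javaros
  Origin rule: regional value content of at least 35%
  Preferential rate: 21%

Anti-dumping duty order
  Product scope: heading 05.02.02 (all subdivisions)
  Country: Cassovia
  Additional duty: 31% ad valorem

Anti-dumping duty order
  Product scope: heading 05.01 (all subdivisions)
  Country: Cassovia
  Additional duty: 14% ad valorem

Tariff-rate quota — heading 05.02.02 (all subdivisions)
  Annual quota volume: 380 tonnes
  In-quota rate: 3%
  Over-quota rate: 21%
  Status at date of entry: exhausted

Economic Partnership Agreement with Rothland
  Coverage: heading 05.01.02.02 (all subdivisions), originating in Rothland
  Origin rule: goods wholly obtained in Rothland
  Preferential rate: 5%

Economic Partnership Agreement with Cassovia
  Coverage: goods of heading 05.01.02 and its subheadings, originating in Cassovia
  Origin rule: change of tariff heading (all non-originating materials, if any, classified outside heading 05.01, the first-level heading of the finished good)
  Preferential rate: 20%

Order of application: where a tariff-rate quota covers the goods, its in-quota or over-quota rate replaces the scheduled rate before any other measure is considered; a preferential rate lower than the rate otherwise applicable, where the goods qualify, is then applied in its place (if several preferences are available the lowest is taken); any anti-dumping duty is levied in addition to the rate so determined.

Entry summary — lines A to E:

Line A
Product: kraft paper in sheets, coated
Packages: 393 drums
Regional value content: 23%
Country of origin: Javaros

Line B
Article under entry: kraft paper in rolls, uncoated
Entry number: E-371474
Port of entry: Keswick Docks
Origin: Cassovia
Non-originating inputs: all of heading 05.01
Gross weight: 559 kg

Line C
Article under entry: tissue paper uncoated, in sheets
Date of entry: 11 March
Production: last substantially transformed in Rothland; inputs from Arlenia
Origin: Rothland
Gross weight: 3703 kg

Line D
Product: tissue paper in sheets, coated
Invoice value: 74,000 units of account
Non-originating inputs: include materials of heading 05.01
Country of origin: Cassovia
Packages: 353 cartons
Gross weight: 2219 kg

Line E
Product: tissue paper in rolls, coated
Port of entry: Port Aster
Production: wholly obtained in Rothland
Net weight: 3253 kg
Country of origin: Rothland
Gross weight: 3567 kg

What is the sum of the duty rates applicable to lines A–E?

Line A: kraft paper → 05.02; coated → 05.02.01; in sheets → 05.02.01.02. Scheduled 4%. Javaros agreement on 05.01.02: 05.02.01.02 not covered. → 4%.
Line B: kraft paper → 05.02; uncoated → 05.02.02; in rolls → 05.02.02.01. Scheduled 18%. quota on 05.02.02 exhausted → over-quota 21%; Cassovia agreement on 05.01.02: 05.02.02.01 not covered; anti-dumping (Cassovia, 05.02.02): +31%; total 21% + 31% = 52%. → 52%.
Line C: tissue paper → 05.01; uncoated → 05.01.01; in sheets → 05.01.01.01. Scheduled 31%. quota on 05.01 open → in-quota 11%; Rothland agreement on 05.01.02.02: 05.01.01.01 not covered. → 11%.
Line D: tissue paper → 05.01; coated → 05.01.02; in sheets → 05.01.02.01. Scheduled 7%. quota on 05.01 open → in-quota 11%; Cassovia agreement on 05.01.02: CTH not met; anti-dumping (Cassovia, 05.01): +14%; total 11% + 14% = 25%. → 25%.
Line E: tissue paper → 05.01; coated → 05.01.02; in rolls → 05.01.02.02. Scheduled 18%. quota on 05.01 open → in-quota 11%; Rothland agreement on 05.01.02.02: wholly obtained → 5% available; preferential 5%. → 5%.
Sum: 4% + 52% + 11% + 25% + 5% = 97%.

97%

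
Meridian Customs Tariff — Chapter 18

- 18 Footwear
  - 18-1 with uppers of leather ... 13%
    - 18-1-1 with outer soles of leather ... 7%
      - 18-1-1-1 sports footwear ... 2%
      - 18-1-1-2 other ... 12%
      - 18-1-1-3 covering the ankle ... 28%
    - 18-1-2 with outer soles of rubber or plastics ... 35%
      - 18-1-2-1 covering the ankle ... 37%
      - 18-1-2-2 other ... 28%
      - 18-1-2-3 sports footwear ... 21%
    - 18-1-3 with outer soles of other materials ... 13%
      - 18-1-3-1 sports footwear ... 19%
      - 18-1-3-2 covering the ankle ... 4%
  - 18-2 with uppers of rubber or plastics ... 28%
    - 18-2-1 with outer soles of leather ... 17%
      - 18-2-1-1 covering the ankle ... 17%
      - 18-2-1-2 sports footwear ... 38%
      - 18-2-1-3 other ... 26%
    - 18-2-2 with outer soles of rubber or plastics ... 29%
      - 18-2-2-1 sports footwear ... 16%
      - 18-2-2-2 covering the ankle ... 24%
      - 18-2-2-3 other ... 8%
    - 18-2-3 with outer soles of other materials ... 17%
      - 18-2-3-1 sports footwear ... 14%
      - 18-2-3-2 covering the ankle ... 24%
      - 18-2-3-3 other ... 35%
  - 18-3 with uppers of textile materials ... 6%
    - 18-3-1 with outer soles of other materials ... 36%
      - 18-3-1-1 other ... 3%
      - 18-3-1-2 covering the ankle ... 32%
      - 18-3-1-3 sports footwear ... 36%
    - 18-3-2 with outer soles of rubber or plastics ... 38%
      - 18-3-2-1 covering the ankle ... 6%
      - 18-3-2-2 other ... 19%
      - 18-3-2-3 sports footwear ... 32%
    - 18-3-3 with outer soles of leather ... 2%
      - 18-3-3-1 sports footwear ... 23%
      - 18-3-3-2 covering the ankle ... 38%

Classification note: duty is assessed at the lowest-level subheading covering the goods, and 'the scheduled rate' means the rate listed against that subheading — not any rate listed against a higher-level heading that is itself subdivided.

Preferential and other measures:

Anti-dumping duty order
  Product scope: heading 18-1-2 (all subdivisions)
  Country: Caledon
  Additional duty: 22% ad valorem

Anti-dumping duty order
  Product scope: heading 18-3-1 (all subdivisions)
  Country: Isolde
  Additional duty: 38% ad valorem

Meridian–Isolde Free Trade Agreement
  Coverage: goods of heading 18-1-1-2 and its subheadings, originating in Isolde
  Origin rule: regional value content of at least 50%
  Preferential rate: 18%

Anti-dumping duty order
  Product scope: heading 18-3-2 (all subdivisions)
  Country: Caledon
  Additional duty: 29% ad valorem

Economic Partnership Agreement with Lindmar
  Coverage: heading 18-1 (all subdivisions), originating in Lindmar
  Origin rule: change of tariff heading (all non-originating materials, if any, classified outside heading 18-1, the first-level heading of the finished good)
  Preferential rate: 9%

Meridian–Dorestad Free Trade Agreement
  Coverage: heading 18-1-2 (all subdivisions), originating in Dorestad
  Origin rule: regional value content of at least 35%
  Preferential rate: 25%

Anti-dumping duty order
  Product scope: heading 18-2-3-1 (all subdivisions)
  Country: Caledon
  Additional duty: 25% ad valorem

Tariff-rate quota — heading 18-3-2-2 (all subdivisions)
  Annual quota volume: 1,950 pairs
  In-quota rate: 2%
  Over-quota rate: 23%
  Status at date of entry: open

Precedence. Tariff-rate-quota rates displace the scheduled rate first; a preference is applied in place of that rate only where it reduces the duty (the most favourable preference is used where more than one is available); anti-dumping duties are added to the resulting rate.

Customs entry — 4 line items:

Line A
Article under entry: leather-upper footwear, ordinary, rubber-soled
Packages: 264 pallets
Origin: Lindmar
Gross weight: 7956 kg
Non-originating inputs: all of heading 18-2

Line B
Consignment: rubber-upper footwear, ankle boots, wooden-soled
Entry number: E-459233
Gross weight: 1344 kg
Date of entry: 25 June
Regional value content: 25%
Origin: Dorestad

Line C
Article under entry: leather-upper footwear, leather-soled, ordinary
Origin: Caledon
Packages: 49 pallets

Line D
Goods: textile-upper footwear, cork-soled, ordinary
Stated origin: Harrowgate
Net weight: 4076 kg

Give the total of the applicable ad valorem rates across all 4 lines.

48%

Line A: leather-upper → 18-1; rubber-soled → 18-1-2; ordinary → 18-1-2-2. Scheduled 28%. Lindmar agreement on 18-1: CTH met → 9% available; preferential 9%. → 9%.
Line B: rubber-upper → 18-2; wooden-soled → 18-2-3; ankle boots → 18-2-3-2. Scheduled 24%. Dorestad agreement on 18-1-2: 18-2-3-2 not covered. → 24%.
Line C: leather-upper → 18-1; leather-soled → 18-1-1; ordinary → 18-1-1-2. Scheduled 12%. No special measure applies. → 12%.
Line D: textile-upper → 18-3; cork-soled → 18-3-1; ordinary → 18-3-1-1. Scheduled 3%. No special measure applies. → 3%.
Sum: 9% + 24% + 12% + 3% = 48%.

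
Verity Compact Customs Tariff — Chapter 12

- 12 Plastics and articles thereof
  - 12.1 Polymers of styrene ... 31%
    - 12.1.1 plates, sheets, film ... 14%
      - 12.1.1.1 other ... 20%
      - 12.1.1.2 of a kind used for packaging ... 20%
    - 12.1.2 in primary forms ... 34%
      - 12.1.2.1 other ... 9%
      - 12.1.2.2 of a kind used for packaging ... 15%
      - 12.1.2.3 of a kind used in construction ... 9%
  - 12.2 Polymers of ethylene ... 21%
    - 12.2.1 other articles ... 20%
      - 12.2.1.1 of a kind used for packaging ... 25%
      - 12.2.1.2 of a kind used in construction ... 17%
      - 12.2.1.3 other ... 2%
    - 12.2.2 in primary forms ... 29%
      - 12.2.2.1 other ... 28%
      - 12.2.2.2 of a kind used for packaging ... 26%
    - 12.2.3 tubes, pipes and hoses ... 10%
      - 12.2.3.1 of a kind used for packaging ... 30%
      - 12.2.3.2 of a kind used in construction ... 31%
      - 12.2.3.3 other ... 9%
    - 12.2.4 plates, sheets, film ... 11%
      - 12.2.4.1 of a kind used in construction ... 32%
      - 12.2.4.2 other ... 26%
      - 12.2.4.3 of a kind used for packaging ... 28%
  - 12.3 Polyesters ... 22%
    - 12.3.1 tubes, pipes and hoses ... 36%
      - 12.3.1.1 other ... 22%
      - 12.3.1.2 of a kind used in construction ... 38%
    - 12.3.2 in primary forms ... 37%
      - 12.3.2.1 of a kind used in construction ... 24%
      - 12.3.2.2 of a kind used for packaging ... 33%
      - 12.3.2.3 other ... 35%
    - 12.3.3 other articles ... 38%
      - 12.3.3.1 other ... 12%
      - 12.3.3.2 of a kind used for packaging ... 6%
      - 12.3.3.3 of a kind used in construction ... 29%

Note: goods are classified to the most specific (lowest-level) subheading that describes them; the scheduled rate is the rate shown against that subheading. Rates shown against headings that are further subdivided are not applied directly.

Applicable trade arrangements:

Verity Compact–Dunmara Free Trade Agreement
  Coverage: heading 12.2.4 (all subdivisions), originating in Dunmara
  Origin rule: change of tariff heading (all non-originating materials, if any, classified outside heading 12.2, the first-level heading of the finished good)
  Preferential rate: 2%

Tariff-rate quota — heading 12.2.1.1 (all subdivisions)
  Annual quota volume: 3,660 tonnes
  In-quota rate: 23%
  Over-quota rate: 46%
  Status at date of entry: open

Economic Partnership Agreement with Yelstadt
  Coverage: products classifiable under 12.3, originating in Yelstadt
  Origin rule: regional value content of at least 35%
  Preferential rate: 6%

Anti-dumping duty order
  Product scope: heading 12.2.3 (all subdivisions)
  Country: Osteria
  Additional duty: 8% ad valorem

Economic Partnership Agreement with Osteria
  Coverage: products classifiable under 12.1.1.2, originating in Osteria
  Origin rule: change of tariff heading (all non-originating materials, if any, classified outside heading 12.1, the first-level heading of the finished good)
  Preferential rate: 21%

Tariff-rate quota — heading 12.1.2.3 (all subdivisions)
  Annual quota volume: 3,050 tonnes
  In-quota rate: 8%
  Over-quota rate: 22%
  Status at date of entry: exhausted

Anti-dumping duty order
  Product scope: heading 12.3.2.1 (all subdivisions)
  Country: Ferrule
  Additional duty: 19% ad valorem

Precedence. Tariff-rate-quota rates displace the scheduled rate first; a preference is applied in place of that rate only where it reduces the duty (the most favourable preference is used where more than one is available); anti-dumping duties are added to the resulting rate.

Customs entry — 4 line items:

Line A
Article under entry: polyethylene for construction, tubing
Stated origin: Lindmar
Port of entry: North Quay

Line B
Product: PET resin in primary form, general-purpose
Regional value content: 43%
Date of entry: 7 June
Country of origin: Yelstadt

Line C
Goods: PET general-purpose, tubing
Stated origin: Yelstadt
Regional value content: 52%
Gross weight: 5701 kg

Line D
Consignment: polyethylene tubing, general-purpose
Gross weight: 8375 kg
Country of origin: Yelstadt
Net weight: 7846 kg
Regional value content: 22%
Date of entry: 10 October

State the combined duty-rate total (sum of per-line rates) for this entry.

Line A: polyethylene → 12.2; tubing → 12.2.3; for construction → 12.2.3.2. Scheduled 31%. No special measure applies. → 31%.
Line B: PET → 12.3; resin in primary form → 12.3.2; general-purpose → 12.3.2.3. Scheduled 35%. Yelstadt agreement on 12.3: RVC ≥ 35% → 6% available; preferential 6%. → 6%.
Line C: PET → 12.3; tubing → 12.3.1; general-purpose → 12.3.1.1. Scheduled 22%. Yelstadt agreement on 12.3: RVC ≥ 35% → 6% available; preferential 6%. → 6%.
Line D: polyethylene → 12.2; tubing → 12.2.3; general-purpose → 12.2.3.3. Scheduled 9%. Yelstadt agreement on 12.3: 12.2.3.3 not covered. → 9%.
Sum: 31% + 6% + 6% + 9% = 52%.

52%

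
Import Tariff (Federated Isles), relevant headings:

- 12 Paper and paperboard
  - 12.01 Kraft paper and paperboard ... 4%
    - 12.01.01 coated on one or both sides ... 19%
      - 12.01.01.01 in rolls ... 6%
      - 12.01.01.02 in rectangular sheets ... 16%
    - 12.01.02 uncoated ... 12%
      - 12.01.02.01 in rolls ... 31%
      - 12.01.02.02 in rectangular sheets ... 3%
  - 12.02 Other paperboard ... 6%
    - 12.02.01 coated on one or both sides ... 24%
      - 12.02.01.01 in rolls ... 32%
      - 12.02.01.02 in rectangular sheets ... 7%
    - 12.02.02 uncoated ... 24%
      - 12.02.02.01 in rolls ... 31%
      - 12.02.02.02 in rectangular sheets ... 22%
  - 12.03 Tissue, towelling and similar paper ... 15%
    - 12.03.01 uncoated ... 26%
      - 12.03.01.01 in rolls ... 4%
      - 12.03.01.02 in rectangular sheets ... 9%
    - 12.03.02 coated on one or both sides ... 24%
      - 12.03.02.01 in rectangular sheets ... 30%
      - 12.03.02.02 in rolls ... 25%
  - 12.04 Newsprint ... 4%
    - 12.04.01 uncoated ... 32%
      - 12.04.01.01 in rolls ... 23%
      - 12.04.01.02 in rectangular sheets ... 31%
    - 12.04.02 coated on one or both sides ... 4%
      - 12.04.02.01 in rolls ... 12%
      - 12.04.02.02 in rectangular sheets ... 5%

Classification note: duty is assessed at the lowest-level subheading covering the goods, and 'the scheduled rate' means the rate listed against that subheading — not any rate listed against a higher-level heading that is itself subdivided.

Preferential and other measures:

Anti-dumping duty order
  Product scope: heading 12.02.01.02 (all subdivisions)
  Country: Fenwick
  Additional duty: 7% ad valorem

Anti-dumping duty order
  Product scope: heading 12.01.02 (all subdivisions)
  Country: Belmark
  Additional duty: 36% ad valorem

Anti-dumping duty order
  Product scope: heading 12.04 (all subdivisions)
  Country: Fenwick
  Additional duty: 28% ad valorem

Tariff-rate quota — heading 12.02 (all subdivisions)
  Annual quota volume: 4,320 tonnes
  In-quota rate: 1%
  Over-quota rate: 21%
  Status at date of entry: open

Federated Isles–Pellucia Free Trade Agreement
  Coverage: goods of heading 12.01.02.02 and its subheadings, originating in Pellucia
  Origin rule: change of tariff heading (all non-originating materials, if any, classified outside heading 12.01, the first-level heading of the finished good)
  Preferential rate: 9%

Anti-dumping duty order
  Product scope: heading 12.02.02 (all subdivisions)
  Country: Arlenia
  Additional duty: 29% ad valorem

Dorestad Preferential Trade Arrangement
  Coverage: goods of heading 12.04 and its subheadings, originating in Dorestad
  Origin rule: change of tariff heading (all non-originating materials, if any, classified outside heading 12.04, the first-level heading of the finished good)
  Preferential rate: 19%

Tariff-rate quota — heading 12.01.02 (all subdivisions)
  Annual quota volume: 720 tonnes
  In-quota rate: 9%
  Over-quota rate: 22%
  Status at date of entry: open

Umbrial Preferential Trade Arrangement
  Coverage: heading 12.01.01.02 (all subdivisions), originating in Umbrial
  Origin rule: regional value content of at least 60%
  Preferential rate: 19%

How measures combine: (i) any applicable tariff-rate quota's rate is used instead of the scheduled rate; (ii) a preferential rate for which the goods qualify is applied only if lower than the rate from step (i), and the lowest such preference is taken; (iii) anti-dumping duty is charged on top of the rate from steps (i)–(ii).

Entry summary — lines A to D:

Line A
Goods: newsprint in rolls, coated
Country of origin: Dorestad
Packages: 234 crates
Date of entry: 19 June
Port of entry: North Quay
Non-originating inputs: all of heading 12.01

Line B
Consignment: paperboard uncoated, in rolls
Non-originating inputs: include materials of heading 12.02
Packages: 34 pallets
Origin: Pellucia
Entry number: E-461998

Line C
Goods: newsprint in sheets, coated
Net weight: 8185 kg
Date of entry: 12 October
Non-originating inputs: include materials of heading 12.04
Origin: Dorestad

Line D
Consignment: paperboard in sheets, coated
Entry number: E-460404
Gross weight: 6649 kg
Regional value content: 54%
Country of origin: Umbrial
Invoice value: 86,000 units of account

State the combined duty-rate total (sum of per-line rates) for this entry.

19%

Line A: newsprint → 12.04; coated → 12.04.02; in rolls → 12.04.02.01. Scheduled 12%. Dorestad agreement on 12.04: CTH met → 19% available; preference 19% not lower than 12% → no reduction. → 12%.
Line B: paperboard → 12.02; uncoated → 12.02.02; in rolls → 12.02.02.01. Scheduled 31%. quota on 12.02 open → in-quota 1%; Pellucia agreement on 12.01.02.02: 12.02.02.01 not covered. → 1%.
Line C: newsprint → 12.04; coated → 12.04.02; in sheets → 12.04.02.02. Scheduled 5%. Dorestad agreement on 12.04: CTH not met. → 5%.
Line D: paperboard → 12.02; coated → 12.02.01; in sheets → 12.02.01.02. Scheduled 7%. quota on 12.02 open → in-quota 1%; Umbrial agreement on 12.01.01.02: 12.02.01.02 not covered. → 1%.
Sum: 12% + 1% + 5% + 1% = 19%.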